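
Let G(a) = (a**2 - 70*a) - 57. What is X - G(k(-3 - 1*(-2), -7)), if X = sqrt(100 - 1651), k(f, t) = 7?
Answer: 498 + I*sqrt(1551) ≈ 498.0 + 39.383*I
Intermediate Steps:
G(a) = -57 + a**2 - 70*a
X = I*sqrt(1551) (X = sqrt(-1551) = I*sqrt(1551) ≈ 39.383*I)
X - G(k(-3 - 1*(-2), -7)) = I*sqrt(1551) - (-57 + 7**2 - 70*7) = I*sqrt(1551) - (-57 + 49 - 490) = I*sqrt(1551) - 1*(-498) = I*sqrt(1551) + 498 = 498 + I*sqrt(1551)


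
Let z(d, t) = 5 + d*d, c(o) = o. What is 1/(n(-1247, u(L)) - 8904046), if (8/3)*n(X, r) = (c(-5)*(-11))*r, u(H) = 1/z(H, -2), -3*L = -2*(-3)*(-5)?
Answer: -56/498626565 ≈ -1.1231e-7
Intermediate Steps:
L = 10 (L = -(-2*(-3))*(-5)/3 = -2*(-5) = -⅓*(-30) = 10)
z(d, t) = 5 + d²
u(H) = 1/(5 + H²)
n(X, r) = 165*r/8 (n(X, r) = 3*((-5*(-11))*r)/8 = 3*(55*r)/8 = 165*r/8)
1/(n(-1247, u(L)) - 8904046) = 1/(165/(8*(5 + 10²)) - 8904046) = 1/(165/(8*(5 + 100)) - 8904046) = 1/((165/8)/105 - 8904046) = 1/((165/8)*(1/105) - 8904046) = 1/(11/56 - 8904046) = 1/(-498626565/56) = -56/498626565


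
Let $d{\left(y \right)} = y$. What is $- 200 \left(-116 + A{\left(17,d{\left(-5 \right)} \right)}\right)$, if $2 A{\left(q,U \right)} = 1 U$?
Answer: $23700$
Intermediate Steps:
$A{\left(q,U \right)} = \frac{U}{2}$ ($A{\left(q,U \right)} = \frac{1 U}{2} = \frac{U}{2}$)
$- 200 \left(-116 + A{\left(17,d{\left(-5 \right)} \right)}\right) = - 200 \left(-116 + \frac{1}{2} \left(-5\right)\right) = - 200 \left(-116 - \frac{5}{2}\right) = \left(-200\right) \left(- \frac{237}{2}\right) = 23700$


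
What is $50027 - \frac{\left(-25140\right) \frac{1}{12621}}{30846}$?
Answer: $\frac{3245979937337}{64884561} \approx 50027.0$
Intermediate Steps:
$50027 - \frac{\left(-25140\right) \frac{1}{12621}}{30846} = 50027 - \left(-25140\right) \frac{1}{12621} \cdot \frac{1}{30846} = 50027 - \left(- \frac{8380}{4207}\right) \frac{1}{30846} = 50027 - - \frac{4190}{64884561} = 50027 + \frac{4190}{64884561} = \frac{3245979937337}{64884561}$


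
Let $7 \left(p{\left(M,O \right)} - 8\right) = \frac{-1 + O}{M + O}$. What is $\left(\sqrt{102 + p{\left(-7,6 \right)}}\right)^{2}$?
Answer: $\frac{765}{7} \approx 109.29$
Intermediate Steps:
$p{\left(M,O \right)} = 8 + \frac{-1 + O}{7 \left(M + O\right)}$ ($p{\left(M,O \right)} = 8 + \frac{\left(-1 + O\right) \frac{1}{M + O}}{7} = 8 + \frac{\frac{1}{M + O} \left(-1 + O\right)}{7} = 8 + \frac{-1 + O}{7 \left(M + O\right)}$)
$\left(\sqrt{102 + p{\left(-7,6 \right)}}\right)^{2} = \left(\sqrt{102 + \frac{-1 + 56 \left(-7\right) + 57 \cdot 6}{7 \left(-7 + 6\right)}}\right)^{2} = \left(\sqrt{102 + \frac{-1 - 392 + 342}{7 \left(-1\right)}}\right)^{2} = \left(\sqrt{102 + \frac{1}{7} \left(-1\right) \left(-51\right)}\right)^{2} = \left(\sqrt{102 + \frac{51}{7}}\right)^{2} = \left(\sqrt{\frac{765}{7}}\right)^{2} = \left(\frac{3 \sqrt{595}}{7}\right)^{2} = \frac{765}{7}$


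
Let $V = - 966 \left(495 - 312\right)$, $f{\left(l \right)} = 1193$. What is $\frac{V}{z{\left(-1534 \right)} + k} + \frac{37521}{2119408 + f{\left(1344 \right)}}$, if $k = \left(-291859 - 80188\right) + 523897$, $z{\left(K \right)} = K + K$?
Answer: $- \frac{20516286342}{17528180999} \approx -1.1705$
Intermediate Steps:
$z{\left(K \right)} = 2 K$
$V = -176778$ ($V = \left(-966\right) 183 = -176778$)
$k = 151850$ ($k = -372047 + 523897 = 151850$)
$\frac{V}{z{\left(-1534 \right)} + k} + \frac{37521}{2119408 + f{\left(1344 \right)}} = - \frac{176778}{2 \left(-1534\right) + 151850} + \frac{37521}{2119408 + 1193} = - \frac{176778}{-3068 + 151850} + \frac{37521}{2120601} = - \frac{176778}{148782} + 37521 \cdot \frac{1}{2120601} = \left(-176778\right) \frac{1}{148782} + \frac{12507}{706867} = - \frac{29463}{24797} + \frac{12507}{706867} = - \frac{20516286342}{17528180999}$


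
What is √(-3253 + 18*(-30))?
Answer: I*√3793 ≈ 61.587*I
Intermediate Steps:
√(-3253 + 18*(-30)) = √(-3253 - 540) = √(-3793) = I*√3793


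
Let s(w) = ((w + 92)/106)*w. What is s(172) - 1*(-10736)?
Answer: 591712/53 ≈ 11164.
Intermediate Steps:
s(w) = w*(46/53 + w/106) (s(w) = ((92 + w)*(1/106))*w = (46/53 + w/106)*w = w*(46/53 + w/106))
s(172) - 1*(-10736) = (1/106)*172*(92 + 172) - 1*(-10736) = (1/106)*172*264 + 10736 = 22704/53 + 10736 = 591712/53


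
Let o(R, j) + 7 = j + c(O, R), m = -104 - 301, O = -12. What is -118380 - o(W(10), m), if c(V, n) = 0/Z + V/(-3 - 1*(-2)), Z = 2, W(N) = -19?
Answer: -117980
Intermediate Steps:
m = -405
c(V, n) = -V (c(V, n) = 0/2 + V/(-3 - 1*(-2)) = 0*(½) + V/(-3 + 2) = 0 + V/(-1) = 0 + V*(-1) = 0 - V = -V)
o(R, j) = 5 + j (o(R, j) = -7 + (j - 1*(-12)) = -7 + (j + 12) = -7 + (12 + j) = 5 + j)
-118380 - o(W(10), m) = -118380 - (5 - 405) = -118380 - 1*(-400) = -118380 + 400 = -117980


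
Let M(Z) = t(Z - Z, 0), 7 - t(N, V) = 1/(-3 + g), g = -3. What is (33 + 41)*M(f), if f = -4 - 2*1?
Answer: 1591/3 ≈ 530.33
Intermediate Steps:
t(N, V) = 43/6 (t(N, V) = 7 - 1/(-3 - 3) = 7 - 1/(-6) = 7 - 1*(-⅙) = 7 + ⅙ = 43/6)
f = -6 (f = -4 - 2 = -6)
M(Z) = 43/6
(33 + 41)*M(f) = (33 + 41)*(43/6) = 74*(43/6) = 1591/3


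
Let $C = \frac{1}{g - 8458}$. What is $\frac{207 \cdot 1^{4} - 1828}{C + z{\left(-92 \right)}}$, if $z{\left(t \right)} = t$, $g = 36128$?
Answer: $\frac{44853070}{2545639} \approx 17.62$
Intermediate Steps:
$C = \frac{1}{27670}$ ($C = \frac{1}{36128 - 8458} = \frac{1}{27670} \approx 3.614 \cdot 10^{-5}$)
$\frac{207 \cdot 1^{4} - 1828}{C + z{\left(-92 \right)}} = \frac{207 \cdot 1^{4} - 1828}{\frac{1}{27670} - 92} = \frac{207 \cdot 1 - 1828}{- \frac{2545639}{27670}} = \left(207 - 1828\right) \left(- \frac{27670}{2545639}\right) = \left(-1621\right) \left(- \frac{27670}{2545639}\right) = \frac{44853070}{2545639}$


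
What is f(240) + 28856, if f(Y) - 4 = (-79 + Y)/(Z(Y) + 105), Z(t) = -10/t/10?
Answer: 727281780/25199 ≈ 28862.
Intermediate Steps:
Z(t) = -1/t (Z(t) = -10/t*(⅒) = -1/t)
f(Y) = 4 + (-79 + Y)/(105 - 1/Y) (f(Y) = 4 + (-79 + Y)/(-1/Y + 105) = 4 + (-79 + Y)/(105 - 1/Y))
f(240) + 28856 = (-4 + 240*(341 + 240))/(-1 + 105*240) + 28856 = (-4 + 240*581)/(-1 + 25200) + 28856 = (-4 + 139440)/25199 + 28856 = (1/25199)*139436 + 28856 = 139436/25199 + 28856 = 727281780/25199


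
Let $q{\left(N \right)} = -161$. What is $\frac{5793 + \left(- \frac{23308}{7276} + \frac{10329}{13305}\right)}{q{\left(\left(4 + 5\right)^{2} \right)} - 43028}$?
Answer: $- \frac{46714086217}{348417108085} \approx -0.13408$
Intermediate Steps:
$\frac{5793 + \left(- \frac{23308}{7276} + \frac{10329}{13305}\right)}{q{\left(\left(4 + 5\right)^{2} \right)} - 43028} = \frac{5793 + \left(- \frac{23308}{7276} + \frac{10329}{13305}\right)}{-161 - 43028} = \frac{5793 + \left(\left(-23308\right) \frac{1}{7276} + 10329 \cdot \frac{1}{13305}\right)}{-43189} = \left(5793 + \left(- \frac{5827}{1819} + \frac{3443}{4435}\right)\right) \left(- \frac{1}{43189}\right) = \left(5793 - \frac{19579928}{8067265}\right) \left(- \frac{1}{43189}\right) = \frac{46714086217}{8067265} \left(- \frac{1}{43189}\right) = - \frac{46714086217}{348417108085}$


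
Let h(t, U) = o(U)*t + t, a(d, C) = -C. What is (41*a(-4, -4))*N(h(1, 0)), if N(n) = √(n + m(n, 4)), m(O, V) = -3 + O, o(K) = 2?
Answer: 164*√3 ≈ 284.06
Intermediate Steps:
h(t, U) = 3*t (h(t, U) = 2*t + t = 3*t)
N(n) = √(-3 + 2*n) (N(n) = √(n + (-3 + n)) = √(-3 + 2*n))
(41*a(-4, -4))*N(h(1, 0)) = (41*(-1*(-4)))*√(-3 + 2*(3*1)) = (41*4)*√(-3 + 2*3) = 164*√(-3 + 6) = 164*√3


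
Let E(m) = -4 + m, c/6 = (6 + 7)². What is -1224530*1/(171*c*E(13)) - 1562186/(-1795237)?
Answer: 119770774973/1400774959701 ≈ 0.085503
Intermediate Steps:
c = 1014 (c = 6*(6 + 7)² = 6*13² = 6*169 = 1014)
-1224530*1/(171*c*E(13)) - 1562186/(-1795237) = -1224530*1/(173394*(-4 + 13)) - 1562186/(-1795237) = -1224530/((171*9)*1014) - 1562186*(-1/1795237) = -1224530/(1539*1014) + 1562186/1795237 = -1224530/1560546 + 1562186/1795237 = -1224530*1/1560546 + 1562186/1795237 = -612265/780273 + 1562186/1795237 = 119770774973/1400774959701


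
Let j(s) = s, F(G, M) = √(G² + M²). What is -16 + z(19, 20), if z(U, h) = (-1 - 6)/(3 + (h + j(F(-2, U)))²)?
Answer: -220/13 + 5*√365/104 ≈ -16.005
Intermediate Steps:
z(U, h) = -7/(3 + (h + √(4 + U²))²) (z(U, h) = (-1 - 6)/(3 + (h + √((-2)² + U²))²) = -7/(3 + (h + √(4 + U²))²))
-16 + z(19, 20) = -16 - 7/(3 + (20 + √(4 + 19²))²) = -16 - 7/(3 + (20 + √(4 + 361))²) = -16 - 7/(3 + (20 + √365)²)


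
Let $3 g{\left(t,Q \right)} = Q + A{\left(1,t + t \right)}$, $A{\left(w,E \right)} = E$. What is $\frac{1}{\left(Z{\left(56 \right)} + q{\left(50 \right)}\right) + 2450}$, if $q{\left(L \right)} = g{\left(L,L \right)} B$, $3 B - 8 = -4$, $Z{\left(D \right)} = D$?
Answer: $\frac{3}{7718} \approx 0.0003887$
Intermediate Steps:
$B = \frac{4}{3}$ ($B = \frac{8}{3} + \frac{1}{3} \left(-4\right) = \frac{8}{3} - \frac{4}{3} = \frac{4}{3} \approx 1.3333$)
$g{\left(t,Q \right)} = \frac{Q}{3} + \frac{2 t}{3}$ ($g{\left(t,Q \right)} = \frac{Q + \left(t + t\right)}{3} = \frac{Q + 2 t}{3} = \frac{Q}{3} + \frac{2 t}{3}$)
$q{\left(L \right)} = \frac{4 L}{3}$ ($q{\left(L \right)} = \left(\frac{L}{3} + \frac{2 L}{3}\right) \frac{4}{3} = L \frac{4}{3} = \frac{4 L}{3}$)
$\frac{1}{\left(Z{\left(56 \right)} + q{\left(50 \right)}\right) + 2450} = \frac{1}{\left(56 + \frac{4}{3} \cdot 50\right) + 2450} = \frac{1}{\left(56 + \frac{200}{3}\right) + 2450} = \frac{1}{\frac{368}{3} + 2450} = \frac{1}{\frac{7718}{3}} = \frac{3}{7718}$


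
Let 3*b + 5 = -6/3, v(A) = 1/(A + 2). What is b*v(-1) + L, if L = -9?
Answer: -34/3 ≈ -11.333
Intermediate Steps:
v(A) = 1/(2 + A)
b = -7/3 (b = -5/3 + (-6/3)/3 = -5/3 + (-6*⅓)/3 = -5/3 + (⅓)*(-2) = -5/3 - ⅔ = -7/3 ≈ -2.3333)
b*v(-1) + L = -7/(3*(2 - 1)) - 9 = -7/3/1 - 9 = -7/3*1 - 9 = -7/3 - 9 = -34/3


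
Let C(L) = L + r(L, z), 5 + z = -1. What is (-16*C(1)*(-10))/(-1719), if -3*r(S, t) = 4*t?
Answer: -160/191 ≈ -0.83770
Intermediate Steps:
z = -6 (z = -5 - 1 = -6)
r(S, t) = -4*t/3
C(L) = 8 + L (C(L) = L - 4/3*(-6) = L + 8 = 8 + L)
(-16*C(1)*(-10))/(-1719) = (-16*(8 + 1)*(-10))/(-1719) = (-16*9*(-10))*(-1/1719) = -144*(-10)*(-1/1719) = 1440*(-1/1719) = -160/191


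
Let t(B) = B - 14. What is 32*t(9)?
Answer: -160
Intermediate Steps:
t(B) = -14 + B
32*t(9) = 32*(-14 + 9) = 32*(-5) = -160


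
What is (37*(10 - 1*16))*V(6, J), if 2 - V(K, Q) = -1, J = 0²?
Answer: -666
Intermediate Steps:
J = 0
V(K, Q) = 3 (V(K, Q) = 2 - 1*(-1) = 2 + 1 = 3)
(37*(10 - 1*16))*V(6, J) = (37*(10 - 1*16))*3 = (37*(10 - 16))*3 = (37*(-6))*3 = -222*3 = -666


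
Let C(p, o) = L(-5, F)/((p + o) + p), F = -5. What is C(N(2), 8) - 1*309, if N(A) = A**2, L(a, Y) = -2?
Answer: -2473/8 ≈ -309.13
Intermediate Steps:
C(p, o) = -2/(o + 2*p) (C(p, o) = -2/((p + o) + p) = -2/((o + p) + p) = -2/(o + 2*p))
C(N(2), 8) - 1*309 = -2/(8 + 2*2**2) - 1*309 = -2/(8 + 2*4) - 309 = -2/(8 + 8) - 309 = -2/16 - 309 = -2*1/16 - 309 = -1/8 - 309 = -2473/8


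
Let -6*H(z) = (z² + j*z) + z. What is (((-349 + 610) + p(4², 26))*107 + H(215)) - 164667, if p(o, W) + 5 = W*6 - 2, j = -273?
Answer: -237509/2 ≈ -1.1875e+5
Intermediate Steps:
p(o, W) = -7 + 6*W (p(o, W) = -5 + (W*6 - 2) = -5 + (6*W - 2) = -5 + (-2 + 6*W) = -7 + 6*W)
H(z) = -z²/6 + 136*z/3 (H(z) = -((z² - 273*z) + z)/6 = -(z² - 272*z)/6 = -z²/6 + 136*z/3)
(((-349 + 610) + p(4², 26))*107 + H(215)) - 164667 = (((-349 + 610) + (-7 + 6*26))*107 + (⅙)*215*(272 - 1*215)) - 164667 = ((261 + (-7 + 156))*107 + (⅙)*215*(272 - 215)) - 164667 = ((261 + 149)*107 + (⅙)*215*57) - 164667 = (410*107 + 4085/2) - 164667 = (43870 + 4085/2) - 164667 = 91825/2 - 164667 = -237509/2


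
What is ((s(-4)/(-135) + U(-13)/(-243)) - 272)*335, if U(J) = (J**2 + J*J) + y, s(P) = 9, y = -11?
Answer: -7419044/81 ≈ -91593.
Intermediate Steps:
U(J) = -11 + 2*J**2 (U(J) = (J**2 + J*J) - 11 = (J**2 + J**2) - 11 = 2*J**2 - 11 = -11 + 2*J**2)
((s(-4)/(-135) + U(-13)/(-243)) - 272)*335 = ((9/(-135) + (-11 + 2*(-13)**2)/(-243)) - 272)*335 = ((9*(-1/135) + (-11 + 2*169)*(-1/243)) - 272)*335 = ((-1/15 + (-11 + 338)*(-1/243)) - 272)*335 = ((-1/15 + 327*(-1/243)) - 272)*335 = ((-1/15 - 109/81) - 272)*335 = (-572/405 - 272)*335 = -110732/405*335 = -7419044/81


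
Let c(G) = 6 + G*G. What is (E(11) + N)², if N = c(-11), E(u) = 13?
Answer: 19600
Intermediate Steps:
c(G) = 6 + G²
N = 127 (N = 6 + (-11)² = 6 + 121 = 127)
(E(11) + N)² = (13 + 127)² = 140² = 19600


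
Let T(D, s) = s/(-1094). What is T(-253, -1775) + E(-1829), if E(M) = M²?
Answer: 3659695429/1094 ≈ 3.3452e+6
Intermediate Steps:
T(D, s) = -s/1094 (T(D, s) = s*(-1/1094) = -s/1094)
T(-253, -1775) + E(-1829) = -1/1094*(-1775) + (-1829)² = 1775/1094 + 3345241 = 3659695429/1094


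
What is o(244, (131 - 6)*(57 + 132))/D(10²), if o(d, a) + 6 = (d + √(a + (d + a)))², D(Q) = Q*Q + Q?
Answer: 26756/2525 + 122*√47494/2525 ≈ 21.126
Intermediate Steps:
D(Q) = Q + Q² (D(Q) = Q² + Q = Q + Q²)
o(d, a) = -6 + (d + √(d + 2*a))² (o(d, a) = -6 + (d + √(a + (d + a)))² = -6 + (d + √(a + (a + d)))² = -6 + (d + √(d + 2*a))²)
o(244, (131 - 6)*(57 + 132))/D(10²) = (-6 + (244 + √(244 + 2*((131 - 6)*(57 + 132))))²)/((10²*(1 + 10²))) = (-6 + (244 + √(244 + 2*(125*189)))²)/((100*(1 + 100))) = (-6 + (244 + √(244 + 2*23625))²)/((100*101)) = (-6 + (244 + √(244 + 47250))²)/10100 = (-6 + (244 + √47494)²)*(1/10100) = -3/5050 + (244 + √47494)²/10100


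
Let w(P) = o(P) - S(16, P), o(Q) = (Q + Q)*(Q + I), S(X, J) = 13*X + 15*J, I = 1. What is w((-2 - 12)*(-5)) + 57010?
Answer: 65692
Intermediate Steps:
o(Q) = 2*Q*(1 + Q) (o(Q) = (Q + Q)*(Q + 1) = (2*Q)*(1 + Q) = 2*Q*(1 + Q))
w(P) = -208 - 15*P + 2*P*(1 + P) (w(P) = 2*P*(1 + P) - (13*16 + 15*P) = 2*P*(1 + P) - (208 + 15*P) = 2*P*(1 + P) + (-208 - 15*P) = -208 - 15*P + 2*P*(1 + P))
w((-2 - 12)*(-5)) + 57010 = (-208 - 13*(-2 - 12)*(-5) + 2*((-2 - 12)*(-5))²) + 57010 = (-208 - (-182)*(-5) + 2*(-14*(-5))²) + 57010 = (-208 - 13*70 + 2*70²) + 57010 = (-208 - 910 + 2*4900) + 57010 = (-208 - 910 + 9800) + 57010 = 8682 + 57010 = 65692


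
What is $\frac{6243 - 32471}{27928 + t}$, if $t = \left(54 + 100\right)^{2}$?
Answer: $- \frac{6557}{12911} \approx -0.50786$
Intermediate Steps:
$t = 23716$ ($t = 154^{2} = 23716$)
$\frac{6243 - 32471}{27928 + t} = \frac{6243 - 32471}{27928 + 23716} = - \frac{26228}{51644} = \left(-26228\right) \frac{1}{51644} = - \frac{6557}{12911}$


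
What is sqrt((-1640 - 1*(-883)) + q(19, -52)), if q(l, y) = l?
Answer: 3*I*sqrt(82) ≈ 27.166*I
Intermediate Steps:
sqrt((-1640 - 1*(-883)) + q(19, -52)) = sqrt((-1640 - 1*(-883)) + 19) = sqrt((-1640 + 883) + 19) = sqrt(-757 + 19) = sqrt(-738) = 3*I*sqrt(82)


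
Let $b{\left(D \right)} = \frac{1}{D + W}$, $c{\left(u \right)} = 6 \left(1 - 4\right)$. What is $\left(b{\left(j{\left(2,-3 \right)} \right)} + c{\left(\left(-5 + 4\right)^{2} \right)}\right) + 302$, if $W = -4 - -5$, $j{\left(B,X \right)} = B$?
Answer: $\frac{853}{3} \approx 284.33$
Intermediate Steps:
$W = 1$ ($W = -4 + 5 = 1$)
$c{\left(u \right)} = -18$ ($c{\left(u \right)} = 6 \left(-3\right) = -18$)
$b{\left(D \right)} = \frac{1}{1 + D}$ ($b{\left(D \right)} = \frac{1}{D + 1} = \frac{1}{1 + D}$)
$\left(b{\left(j{\left(2,-3 \right)} \right)} + c{\left(\left(-5 + 4\right)^{2} \right)}\right) + 302 = \left(\frac{1}{1 + 2} - 18\right) + 302 = \left(\frac{1}{3} - 18\right) + 302 = - \frac{53}{3} + 302 = \frac{853}{3}$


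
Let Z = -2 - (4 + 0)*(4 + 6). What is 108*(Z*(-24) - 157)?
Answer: 91908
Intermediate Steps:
Z = -42 (Z = -2 - 4*10 = -2 - 1*40 = -2 - 40 = -42)
108*(Z*(-24) - 157) = 108*(-42*(-24) - 157) = 108*(1008 - 157) = 108*851 = 91908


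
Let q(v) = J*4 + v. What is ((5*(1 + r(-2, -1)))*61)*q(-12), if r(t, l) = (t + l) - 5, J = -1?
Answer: 34160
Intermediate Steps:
r(t, l) = -5 + l + t (r(t, l) = (l + t) - 5 = -5 + l + t)
q(v) = -4 + v (q(v) = -1*4 + v = -4 + v)
((5*(1 + r(-2, -1)))*61)*q(-12) = ((5*(1 + (-5 - 1 - 2)))*61)*(-4 - 12) = ((5*(1 - 8))*61)*(-16) = ((5*(-7))*61)*(-16) = -35*61*(-16) = -2135*(-16) = 34160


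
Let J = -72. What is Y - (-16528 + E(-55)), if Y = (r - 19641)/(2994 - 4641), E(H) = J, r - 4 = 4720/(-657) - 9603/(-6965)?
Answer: 125198777476814/7536680235 ≈ 16612.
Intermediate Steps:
r = -8261609/4576005 (r = 4 + (4720/(-657) - 9603/(-6965)) = 4 + (4720*(-1/657) - 9603*(-1/6965)) = 4 + (-4720/657 + 9603/6965) = 4 - 26565629/4576005 = -8261609/4576005 ≈ -1.8054)
E(H) = -72
Y = 89885575814/7536680235 (Y = (-8261609/4576005 - 19641)/(2994 - 4641) = -89885575814/4576005/(-1647) = -89885575814/4576005*(-1/1647) = 89885575814/7536680235 ≈ 11.926)
Y - (-16528 + E(-55)) = 89885575814/7536680235 - (-16528 - 72) = 89885575814/7536680235 - 1*(-16600) = 89885575814/7536680235 + 16600 = 125198777476814/7536680235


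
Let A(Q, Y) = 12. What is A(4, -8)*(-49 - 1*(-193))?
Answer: 1728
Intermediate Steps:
A(4, -8)*(-49 - 1*(-193)) = 12*(-49 - 1*(-193)) = 12*(-49 + 193) = 12*144 = 1728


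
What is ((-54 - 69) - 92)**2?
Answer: 46225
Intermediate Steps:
((-54 - 69) - 92)**2 = (-123 - 92)**2 = (-215)**2 = 46225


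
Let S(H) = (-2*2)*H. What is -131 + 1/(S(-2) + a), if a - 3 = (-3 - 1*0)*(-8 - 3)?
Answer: -5763/44 ≈ -130.98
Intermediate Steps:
S(H) = -4*H
a = 36 (a = 3 + (-3 - 1*0)*(-8 - 3) = 3 + (-3 + 0)*(-11) = 3 - 3*(-11) = 3 + 33 = 36)
-131 + 1/(S(-2) + a) = -131 + 1/(-4*(-2) + 36) = -131 + 1/(8 + 36) = -131 + 1/44 = -5763/44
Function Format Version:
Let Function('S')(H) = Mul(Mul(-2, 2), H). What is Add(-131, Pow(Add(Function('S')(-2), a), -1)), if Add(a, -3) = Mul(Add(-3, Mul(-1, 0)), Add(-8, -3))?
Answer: Rational(-5763, 44) ≈ -130.98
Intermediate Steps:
Function('S')(H) = Mul(-4, H)
a = 36 (a = Add(3, Mul(Add(-3, Mul(-1, 0)), Add(-8, -3))) = Add(3, Mul(Add(-3, 0), -11)) = Add(3, Mul(-3, -11)) = Add(3, 33) = 36)
Add(-131, Pow(Add(Function('S')(-2), a), -1)) = Add(-131, Pow(Add(Mul(-4, -2), 36), -1)) = Add(-131, Pow(Add(8, 36), -1)) = Add(-131, Pow(44, -1)) = Add(-131, Rational(1, 44)) = Rational(-5763, 44)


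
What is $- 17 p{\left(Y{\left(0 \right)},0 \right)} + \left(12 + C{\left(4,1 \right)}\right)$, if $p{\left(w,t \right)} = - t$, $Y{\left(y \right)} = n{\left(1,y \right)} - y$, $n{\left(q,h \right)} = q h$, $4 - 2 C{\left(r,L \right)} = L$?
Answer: $\frac{27}{2} \approx 13.5$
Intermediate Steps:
$C{\left(r,L \right)} = 2 - \frac{L}{2}$
$n{\left(q,h \right)} = h q$
$Y{\left(y \right)} = 0$ ($Y{\left(y \right)} = y 1 - y = y - y = 0$)
$- 17 p{\left(Y{\left(0 \right)},0 \right)} + \left(12 + C{\left(4,1 \right)}\right) = - 17 \left(\left(-1\right) 0\right) + \left(12 + \left(2 - \frac{1}{2}\right)\right) = \left(-17\right) 0 + \left(12 + \left(2 - \frac{1}{2}\right)\right) = 0 + \left(12 + \frac{3}{2}\right) = 0 + \frac{27}{2} = \frac{27}{2}$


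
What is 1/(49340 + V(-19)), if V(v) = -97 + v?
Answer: 1/49224 ≈ 2.0315e-5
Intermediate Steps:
1/(49340 + V(-19)) = 1/(49340 + (-97 - 19)) = 1/(49340 - 116) = 1/49224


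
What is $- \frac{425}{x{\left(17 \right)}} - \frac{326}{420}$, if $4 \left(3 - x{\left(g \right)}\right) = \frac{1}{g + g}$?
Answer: $- \frac{12204341}{85470} \approx -142.79$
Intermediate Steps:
$x{\left(g \right)} = 3 - \frac{1}{8 g}$ ($x{\left(g \right)} = 3 - \frac{1}{4 \left(g + g\right)} = 3 - \frac{1}{4 \cdot 2 g} = 3 - \frac{\frac{1}{2} \frac{1}{g}}{4} = 3 - \frac{1}{8 g}$)
$- \frac{425}{x{\left(17 \right)}} - \frac{326}{420} = - \frac{425}{3 - \frac{1}{8 \cdot 17}} - \frac{326}{420} = - \frac{425}{3 - \frac{1}{136}} - \frac{163}{210} = - \frac{425}{\frac{407}{136}} - \frac{163}{210} = \left(-425\right) \frac{136}{407} - \frac{163}{210} = - \frac{57800}{407} - \frac{163}{210} = - \frac{12204341}{85470}$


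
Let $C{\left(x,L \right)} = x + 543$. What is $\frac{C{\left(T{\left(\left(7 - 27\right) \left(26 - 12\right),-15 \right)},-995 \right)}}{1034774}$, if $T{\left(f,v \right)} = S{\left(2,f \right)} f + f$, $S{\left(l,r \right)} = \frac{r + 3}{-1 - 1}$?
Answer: $- \frac{38517}{1034774} \approx -0.037223$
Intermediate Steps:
$S{\left(l,r \right)} = - \frac{3}{2} - \frac{r}{2}$ ($S{\left(l,r \right)} = \frac{3 + r}{-2} = \left(3 + r\right) \left(- \frac{1}{2}\right) = - \frac{3}{2} - \frac{r}{2}$)
$T{\left(f,v \right)} = f + f \left(- \frac{3}{2} - \frac{f}{2}\right)$ ($T{\left(f,v \right)} = \left(- \frac{3}{2} - \frac{f}{2}\right) f + f = f \left(- \frac{3}{2} - \frac{f}{2}\right) + f = f + f \left(- \frac{3}{2} - \frac{f}{2}\right)$)
$C{\left(x,L \right)} = 543 + x$
$\frac{C{\left(T{\left(\left(7 - 27\right) \left(26 - 12\right),-15 \right)},-995 \right)}}{1034774} = \frac{543 - \frac{\left(7 - 27\right) \left(26 - 12\right) \left(1 + \left(7 - 27\right) \left(26 - 12\right)\right)}{2}}{1034774} = \left(543 - \frac{\left(-20\right) 14 \left(1 - 280\right)}{2}\right) \frac{1}{1034774} = \left(543 - - 140 \left(1 - 280\right)\right) \frac{1}{1034774} = \left(543 - \left(-140\right) \left(-279\right)\right) \frac{1}{1034774} = \left(543 - 39060\right) \frac{1}{1034774} = \left(-38517\right) \frac{1}{1034774} = - \frac{38517}{1034774}$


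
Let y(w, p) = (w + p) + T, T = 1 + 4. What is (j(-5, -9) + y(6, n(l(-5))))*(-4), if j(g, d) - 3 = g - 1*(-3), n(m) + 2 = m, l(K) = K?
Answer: -20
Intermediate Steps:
T = 5
n(m) = -2 + m
j(g, d) = 6 + g (j(g, d) = 3 + (g - 1*(-3)) = 3 + (g + 3) = 3 + (3 + g) = 6 + g)
y(w, p) = 5 + p + w (y(w, p) = (w + p) + 5 = (p + w) + 5 = 5 + p + w)
(j(-5, -9) + y(6, n(l(-5))))*(-4) = ((6 - 5) + (5 + (-2 - 5) + 6))*(-4) = (1 + (5 - 7 + 6))*(-4) = (1 + 4)*(-4) = 5*(-4) = -20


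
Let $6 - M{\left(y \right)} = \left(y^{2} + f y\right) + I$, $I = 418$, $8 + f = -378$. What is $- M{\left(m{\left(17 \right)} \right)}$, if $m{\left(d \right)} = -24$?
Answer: $10252$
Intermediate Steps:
$f = -386$ ($f = -8 - 378 = -386$)
$M{\left(y \right)} = -412 - y^{2} + 386 y$ ($M{\left(y \right)} = 6 - \left(\left(y^{2} - 386 y\right) + 418\right) = 6 - \left(418 + y^{2} - 386 y\right) = -412 - y^{2} + 386 y$)
$- M{\left(m{\left(17 \right)} \right)} = - (-412 - \left(-24\right)^{2} + 386 \left(-24\right)) = - (-412 - 576 - 9264) = \left(-1\right) \left(-10252\right) = 10252$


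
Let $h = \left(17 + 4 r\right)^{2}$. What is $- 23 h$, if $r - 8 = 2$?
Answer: $-74727$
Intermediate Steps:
$r = 10$ ($r = 8 + 2 = 10$)
$h = 3249$ ($h = \left(17 + 4 \cdot 10\right)^{2} = \left(17 + 40\right)^{2} = 57^{2} = 3249$)
$- 23 h = \left(-23\right) 3249 = -74727$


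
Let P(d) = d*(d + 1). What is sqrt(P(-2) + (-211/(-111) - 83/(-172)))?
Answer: sqrt(399447597)/9546 ≈ 2.0937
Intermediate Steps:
P(d) = d*(1 + d)
sqrt(P(-2) + (-211/(-111) - 83/(-172))) = sqrt(-2*(1 - 2) + (-211/(-111) - 83/(-172))) = sqrt(-2*(-1) + (-211*(-1/111) - 83*(-1/172))) = sqrt(2 + (211/111 + 83/172)) = sqrt(2 + 45505/19092) = sqrt(83689/19092) = sqrt(399447597)/9546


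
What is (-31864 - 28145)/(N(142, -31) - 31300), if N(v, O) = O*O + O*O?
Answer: 60009/29378 ≈ 2.0427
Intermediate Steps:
N(v, O) = 2*O² (N(v, O) = O² + O² = 2*O²)
(-31864 - 28145)/(N(142, -31) - 31300) = (-31864 - 28145)/(2*(-31)² - 31300) = -60009/(2*961 - 31300) = -60009/(1922 - 31300) = -60009/(-29378) = -60009*(-1/29378) = 60009/29378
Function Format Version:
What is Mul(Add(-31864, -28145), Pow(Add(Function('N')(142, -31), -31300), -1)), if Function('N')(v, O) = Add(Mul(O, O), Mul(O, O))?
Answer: Rational(60009, 29378) ≈ 2.0427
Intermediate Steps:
Function('N')(v, O) = Mul(2, Pow(O, 2)) (Function('N')(v, O) = Add(Pow(O, 2), Pow(O, 2)) = Mul(2, Pow(O, 2)))
Mul(Add(-31864, -28145), Pow(Add(Function('N')(142, -31), -31300), -1)) = Mul(Add(-31864, -28145), Pow(Add(Mul(2, Pow(-31, 2)), -31300), -1)) = Mul(-60009, Pow(Add(Mul(2, 961), -31300), -1)) = Mul(-60009, Pow(Add(1922, -31300), -1)) = Mul(-60009, Pow(-29378, -1)) = Mul(-60009, Rational(-1, 29378)) = Rational(60009, 29378)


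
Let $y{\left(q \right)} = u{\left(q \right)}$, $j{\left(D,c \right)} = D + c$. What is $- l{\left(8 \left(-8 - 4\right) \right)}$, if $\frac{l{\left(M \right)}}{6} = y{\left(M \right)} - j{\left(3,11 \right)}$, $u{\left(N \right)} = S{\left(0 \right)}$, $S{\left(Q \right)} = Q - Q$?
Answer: $84$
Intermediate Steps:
$S{\left(Q \right)} = 0$
$u{\left(N \right)} = 0$
$y{\left(q \right)} = 0$
$l{\left(M \right)} = -84$ ($l{\left(M \right)} = 6 \left(0 - \left(3 + 11\right)\right) = 6 \left(0 - 14\right) = 6 \left(-14\right) = -84$)
$- l{\left(8 \left(-8 - 4\right) \right)} = \left(-1\right) \left(-84\right) = 84$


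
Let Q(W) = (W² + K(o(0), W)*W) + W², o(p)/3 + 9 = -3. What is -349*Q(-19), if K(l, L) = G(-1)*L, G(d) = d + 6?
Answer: -881923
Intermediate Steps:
G(d) = 6 + d
o(p) = -36 (o(p) = -27 + 3*(-3) = -27 - 9 = -36)
K(l, L) = 5*L (K(l, L) = (6 - 1)*L = 5*L)
Q(W) = 7*W² (Q(W) = (W² + (5*W)*W) + W² = (W² + 5*W²) + W² = 6*W² + W² = 7*W²)
-349*Q(-19) = -2443*(-19)² = -2443*361 = -349*2527 = -881923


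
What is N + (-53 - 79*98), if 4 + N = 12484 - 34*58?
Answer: 2713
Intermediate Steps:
N = 10508 (N = -4 + (12484 - 34*58) = -4 + (12484 - 1972) = -4 + 10512 = 10508)
N + (-53 - 79*98) = 10508 + (-53 - 79*98) = 10508 + (-53 - 7742) = 10508 - 7795 = 2713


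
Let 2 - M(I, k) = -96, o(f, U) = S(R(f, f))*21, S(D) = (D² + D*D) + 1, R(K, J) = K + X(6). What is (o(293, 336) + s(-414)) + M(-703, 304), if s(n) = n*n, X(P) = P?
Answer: 3926357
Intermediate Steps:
R(K, J) = 6 + K (R(K, J) = K + 6 = 6 + K)
S(D) = 1 + 2*D² (S(D) = (D² + D²) + 1 = 2*D² + 1 = 1 + 2*D²)
o(f, U) = 21 + 42*(6 + f)² (o(f, U) = (1 + 2*(6 + f)²)*21 = 21 + 42*(6 + f)²)
M(I, k) = 98 (M(I, k) = 2 - 1*(-96) = 2 + 96 = 98)
s(n) = n²
(o(293, 336) + s(-414)) + M(-703, 304) = ((21 + 42*(6 + 293)²) + (-414)²) + 98 = ((21 + 42*299²) + 171396) + 98 = ((21 + 42*89401) + 171396) + 98 = ((21 + 3754842) + 171396) + 98 = (3754863 + 171396) + 98 = 3926259 + 98 = 3926357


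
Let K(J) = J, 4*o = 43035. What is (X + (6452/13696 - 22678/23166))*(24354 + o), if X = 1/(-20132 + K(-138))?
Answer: -9557806810234747/535941394560 ≈ -17834.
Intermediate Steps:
o = 43035/4 (o = (¼)*43035 = 43035/4 ≈ 10759.)
X = -1/20270 (X = 1/(-20132 - 138) = 1/(-20270) = -1/20270 ≈ -4.9334e-5)
(X + (6452/13696 - 22678/23166))*(24354 + o) = (-1/20270 + (6452/13696 - 22678/23166))*(24354 + 43035/4) = (-1/20270 + (6452*(1/13696) - 22678*1/23166))*(140451/4) = (-1/20270 + (1613/3424 - 11339/11583))*(140451/4) = (-1/20270 - 20141357/39660192)*(140451/4) = -204152483291/401956045920*140451/4 = -9557806810234747/535941394560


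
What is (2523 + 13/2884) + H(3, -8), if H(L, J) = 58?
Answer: 7443617/2884 ≈ 2581.0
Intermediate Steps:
(2523 + 13/2884) + H(3, -8) = (2523 + 13/2884) + 58 = 7276345/2884 + 58 = 7443617/2884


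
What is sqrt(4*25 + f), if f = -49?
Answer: sqrt(51) ≈ 7.1414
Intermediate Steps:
sqrt(4*25 + f) = sqrt(4*25 - 49) = sqrt(100 - 49) = sqrt(51)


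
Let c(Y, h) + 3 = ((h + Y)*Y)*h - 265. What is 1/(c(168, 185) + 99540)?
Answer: 1/11070512 ≈ 9.0330e-8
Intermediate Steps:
c(Y, h) = -268 + Y*h*(Y + h) (c(Y, h) = -3 + (((h + Y)*Y)*h - 265) = -3 + (((Y + h)*Y)*h - 265) = -3 + ((Y*(Y + h))*h - 265) = -3 + (Y*h*(Y + h) - 265) = -3 + (-265 + Y*h*(Y + h)) = -268 + Y*h*(Y + h))
1/(c(168, 185) + 99540) = 1/((-268 + 168*185² + 185*168²) + 99540) = 1/((-268 + 168*34225 + 185*28224) + 99540) = 1/((-268 + 5749800 + 5221440) + 99540) = 1/(10970972 + 99540) = 1/11070512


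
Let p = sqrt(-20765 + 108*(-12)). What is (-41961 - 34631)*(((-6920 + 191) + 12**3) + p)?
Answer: 383036592 - 76592*I*sqrt(22061) ≈ 3.8304e+8 - 1.1376e+7*I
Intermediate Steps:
p = I*sqrt(22061) (p = sqrt(-20765 - 1296) = sqrt(-22061) = I*sqrt(22061) ≈ 148.53*I)
(-41961 - 34631)*(((-6920 + 191) + 12**3) + p) = (-41961 - 34631)*(((-6920 + 191) + 12**3) + I*sqrt(22061)) = -76592*((-6729 + 1728) + I*sqrt(22061)) = -76592*(-5001 + I*sqrt(22061)) = 383036592 - 76592*I*sqrt(22061)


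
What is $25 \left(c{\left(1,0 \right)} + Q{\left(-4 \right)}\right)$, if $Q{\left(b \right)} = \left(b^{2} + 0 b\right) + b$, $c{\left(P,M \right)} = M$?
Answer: $300$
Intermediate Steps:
$Q{\left(b \right)} = b + b^{2}$ ($Q{\left(b \right)} = \left(b^{2} + 0\right) + b = b^{2} + b = b + b^{2}$)
$25 \left(c{\left(1,0 \right)} + Q{\left(-4 \right)}\right) = 25 \left(0 - 4 \left(1 - 4\right)\right) = 25 \left(0 - -12\right) = 25 \left(0 + 12\right) = 25 \cdot 12 = 300$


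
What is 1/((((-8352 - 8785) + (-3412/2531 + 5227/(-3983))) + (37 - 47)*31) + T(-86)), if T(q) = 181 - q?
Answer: -10080973/173217935673 ≈ -5.8198e-5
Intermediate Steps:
1/((((-8352 - 8785) + (-3412/2531 + 5227/(-3983))) + (37 - 47)*31) + T(-86)) = 1/((((-8352 - 8785) + (-3412/2531 + 5227/(-3983))) + (37 - 47)*31) + (181 - 1*(-86))) = 1/(((-17137 + (-3412*1/2531 + 5227*(-1/3983))) - 10*31) + (181 + 86)) = 1/(((-17137 + (-3412/2531 - 5227/3983)) - 310) + 267) = 1/(((-17137 - 26819533/10080973) - 310) + 267) = 1/((-172784453834/10080973 - 310) + 267) = 1/(-175909555464/10080973 + 267) = 1/(-173217935673/10080973) = -10080973/173217935673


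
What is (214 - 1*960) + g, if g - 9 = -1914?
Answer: -2651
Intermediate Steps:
g = -1905 (g = 9 - 1914 = -1905)
(214 - 1*960) + g = (214 - 1*960) - 1905 = (214 - 960) - 1905 = -746 - 1905 = -2651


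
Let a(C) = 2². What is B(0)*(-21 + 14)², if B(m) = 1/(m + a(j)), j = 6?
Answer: 49/4 ≈ 12.250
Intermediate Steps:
a(C) = 4
B(m) = 1/(4 + m) (B(m) = 1/(m + 4) = 1/(4 + m))
B(0)*(-21 + 14)² = (-21 + 14)²/(4 + 0) = (-7)²/4 = (¼)*49 = 49/4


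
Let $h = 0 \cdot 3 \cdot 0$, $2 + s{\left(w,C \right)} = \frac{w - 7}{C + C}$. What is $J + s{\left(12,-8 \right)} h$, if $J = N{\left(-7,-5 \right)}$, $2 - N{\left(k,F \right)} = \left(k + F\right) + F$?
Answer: $19$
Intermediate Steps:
$s{\left(w,C \right)} = -2 + \frac{-7 + w}{2 C}$ ($s{\left(w,C \right)} = -2 + \frac{w - 7}{C + C} = -2 + \frac{-7 + w}{2 C}$)
$N{\left(k,F \right)} = 2 - k - 2 F$ ($N{\left(k,F \right)} = 2 - \left(\left(k + F\right) + F\right) = 2 - \left(\left(F + k\right) + F\right) = 2 - \left(k + 2 F\right) = 2 - k - 2 F$)
$J = 19$ ($J = 2 - -7 - -10 = 2 + 7 + 10 = 19$)
$h = 0$ ($h = 0 \cdot 0 = 0$)
$J + s{\left(12,-8 \right)} h = 19 + \frac{-7 + 12 - -32}{2 \left(-8\right)} 0 = 19 + \frac{1}{2} \left(- \frac{1}{8}\right) \left(-7 + 12 + 32\right) 0 = 19 + \frac{1}{2} \left(- \frac{1}{8}\right) 37 \cdot 0 = 19 - 0 = 19 + 0 = 19$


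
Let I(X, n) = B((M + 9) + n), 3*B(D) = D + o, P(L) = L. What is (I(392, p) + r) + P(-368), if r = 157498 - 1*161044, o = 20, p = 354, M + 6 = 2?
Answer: -11363/3 ≈ -3787.7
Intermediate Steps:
M = -4 (M = -6 + 2 = -4)
B(D) = 20/3 + D/3 (B(D) = (D + 20)/3 = (20 + D)/3 = 20/3 + D/3)
I(X, n) = 25/3 + n/3 (I(X, n) = 20/3 + ((-4 + 9) + n)/3 = 20/3 + (5 + n)/3 = 20/3 + (5/3 + n/3) = 25/3 + n/3)
r = -3546 (r = 157498 - 161044 = -3546)
(I(392, p) + r) + P(-368) = ((25/3 + (1/3)*354) - 3546) - 368 = ((25/3 + 118) - 3546) - 368 = (379/3 - 3546) - 368 = -10259/3 - 368 = -11363/3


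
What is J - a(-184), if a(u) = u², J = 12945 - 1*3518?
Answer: -24429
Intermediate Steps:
J = 9427 (J = 12945 - 3518 = 9427)
J - a(-184) = 9427 - 1*(-184)² = 9427 - 1*33856 = 9427 - 33856 = -24429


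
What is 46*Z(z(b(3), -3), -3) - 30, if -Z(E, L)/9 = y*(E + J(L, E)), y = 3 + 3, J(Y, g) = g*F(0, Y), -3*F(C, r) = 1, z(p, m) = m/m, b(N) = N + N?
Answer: -1686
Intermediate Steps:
b(N) = 2*N
z(p, m) = 1
F(C, r) = -⅓ (F(C, r) = -⅓*1 = -⅓)
J(Y, g) = -g/3 (J(Y, g) = g*(-⅓) = -g/3)
y = 6
Z(E, L) = -36*E (Z(E, L) = -54*(E - E/3) = -54*2*E/3 = -36*E)
46*Z(z(b(3), -3), -3) - 30 = 46*(-36*1) - 30 = 46*(-36) - 30 = -1656 - 30 = -1686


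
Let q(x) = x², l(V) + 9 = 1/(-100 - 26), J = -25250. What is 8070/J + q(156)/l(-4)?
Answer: -1548682869/573175 ≈ -2701.9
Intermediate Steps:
l(V) = -1135/126 (l(V) = -9 + 1/(-100 - 26) = -9 + 1/(-126) = -9 - 1/126 = -1135/126)
8070/J + q(156)/l(-4) = 8070/(-25250) + 156²/(-1135/126) = 8070*(-1/25250) + 24336*(-126/1135) = -807/2525 - 3066336/1135 = -1548682869/573175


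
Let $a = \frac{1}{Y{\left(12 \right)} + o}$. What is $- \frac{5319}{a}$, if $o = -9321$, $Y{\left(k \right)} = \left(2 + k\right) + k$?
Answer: $49440105$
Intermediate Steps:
$Y{\left(k \right)} = 2 + 2 k$
$a = - \frac{1}{9295}$ ($a = \frac{1}{\left(2 + 2 \cdot 12\right) - 9321} = \frac{1}{\left(2 + 24\right) - 9321} = \frac{1}{26 - 9321} = \frac{1}{-9295} = - \frac{1}{9295} \approx -0.00010758$)
$- \frac{5319}{a} = - \frac{5319}{- \frac{1}{9295}} = \left(-5319\right) \left(-9295\right) = 49440105$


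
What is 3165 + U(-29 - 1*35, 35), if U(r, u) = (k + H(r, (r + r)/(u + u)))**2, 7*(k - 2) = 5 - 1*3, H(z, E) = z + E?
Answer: 8823301/1225 ≈ 7202.7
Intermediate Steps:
H(z, E) = E + z
k = 16/7 (k = 2 + (5 - 1*3)/7 = 2 + (5 - 3)/7 = 2 + (1/7)*2 = 2 + 2/7 = 16/7 ≈ 2.2857)
U(r, u) = (16/7 + r + r/u)**2 (U(r, u) = (16/7 + ((r + r)/(u + u) + r))**2 = (16/7 + ((2*r)/((2*u)) + r))**2 = (16/7 + ((2*r)*(1/(2*u)) + r))**2 = (16/7 + (r/u + r))**2 = (16/7 + (r + r/u))**2 = (16/7 + r + r/u)**2)
3165 + U(-29 - 1*35, 35) = 3165 + (16/7 + (-29 - 1*35) + (-29 - 1*35)/35)**2 = 3165 + (16/7 + (-29 - 35) + (-29 - 35)*(1/35))**2 = 3165 + (16/7 - 64 - 64*1/35)**2 = 3165 + (16/7 - 64 - 64/35)**2 = 3165 + (-2224/35)**2 = 3165 + 4946176/1225 = 8823301/1225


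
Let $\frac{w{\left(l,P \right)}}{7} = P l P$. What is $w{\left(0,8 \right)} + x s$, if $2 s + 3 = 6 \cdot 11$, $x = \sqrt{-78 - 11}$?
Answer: $\frac{63 i \sqrt{89}}{2} \approx 297.17 i$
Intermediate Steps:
$w{\left(l,P \right)} = 7 l P^{2}$ ($w{\left(l,P \right)} = 7 P l P = 7 l P^{2}$)
$x = i \sqrt{89}$ ($x = \sqrt{-89} = i \sqrt{89} \approx 9.434 i$)
$s = \frac{63}{2}$ ($s = - \frac{3}{2} + \frac{6 \cdot 11}{2} = - \frac{3}{2} + \frac{1}{2} \cdot 66 = - \frac{3}{2} + 33 = \frac{63}{2} \approx 31.5$)
$w{\left(0,8 \right)} + x s = 7 \cdot 0 \cdot 8^{2} + i \sqrt{89} \cdot \frac{63}{2} = 7 \cdot 0 \cdot 64 + \frac{63 i \sqrt{89}}{2} = 0 + \frac{63 i \sqrt{89}}{2} = \frac{63 i \sqrt{89}}{2}$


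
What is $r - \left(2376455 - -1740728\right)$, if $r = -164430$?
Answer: $-4281613$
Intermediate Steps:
$r - \left(2376455 - -1740728\right) = -164430 - \left(2376455 - -1740728\right) = -164430 - \left(2376455 + 1740728\right) = -164430 - 4117183 = -4281613$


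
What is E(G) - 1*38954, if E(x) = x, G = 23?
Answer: -38931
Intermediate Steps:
E(G) - 1*38954 = 23 - 1*38954 = 23 - 38954 = -38931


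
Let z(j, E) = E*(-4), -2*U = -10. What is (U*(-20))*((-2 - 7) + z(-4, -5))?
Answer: -1100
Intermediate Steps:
U = 5 (U = -1/2*(-10) = 5)
z(j, E) = -4*E
(U*(-20))*((-2 - 7) + z(-4, -5)) = (5*(-20))*((-2 - 7) - 4*(-5)) = -100*(-9 + 20) = -100*11 = -1100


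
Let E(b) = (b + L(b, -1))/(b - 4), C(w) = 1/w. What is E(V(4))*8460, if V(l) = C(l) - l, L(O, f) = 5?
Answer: -42300/31 ≈ -1364.5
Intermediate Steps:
V(l) = 1/l - l
E(b) = (5 + b)/(-4 + b) (E(b) = (b + 5)/(b - 4) = (5 + b)/(-4 + b))
E(V(4))*8460 = ((5 + (1/4 - 1*4))/(-4 + (1/4 - 1*4)))*8460 = ((5 + (¼ - 4))/(-4 + (¼ - 4)))*8460 = ((5 - 15/4)/(-4 - 15/4))*8460 = ((5/4)/(-31/4))*8460 = -4/31*5/4*8460 = -5/31*8460 = -42300/31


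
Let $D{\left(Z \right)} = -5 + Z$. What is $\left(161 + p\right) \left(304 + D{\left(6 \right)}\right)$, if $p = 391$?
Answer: $168360$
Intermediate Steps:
$\left(161 + p\right) \left(304 + D{\left(6 \right)}\right) = \left(161 + 391\right) \left(304 + \left(-5 + 6\right)\right) = 552 \left(304 + 1\right) = 552 \cdot 305 = 168360$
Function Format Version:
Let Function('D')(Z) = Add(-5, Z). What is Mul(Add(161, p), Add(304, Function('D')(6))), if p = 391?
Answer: 168360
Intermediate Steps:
Mul(Add(161, p), Add(304, Function('D')(6))) = Mul(Add(161, 391), Add(304, Add(-5, 6))) = Mul(552, Add(304, 1)) = Mul(552, 305) = 168360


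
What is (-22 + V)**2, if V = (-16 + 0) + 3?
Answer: 1225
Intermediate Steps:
V = -13 (V = -16 + 3 = -13)
(-22 + V)**2 = (-22 - 13)**2 = (-35)**2 = 1225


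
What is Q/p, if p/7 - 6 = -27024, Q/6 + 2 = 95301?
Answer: -95299/31521 ≈ -3.0233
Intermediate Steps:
Q = 571794 (Q = -12 + 6*95301 = -12 + 571806 = 571794)
p = -189126 (p = 42 + 7*(-27024) = 42 - 189168 = -189126)
Q/p = 571794/(-189126) = 571794*(-1/189126) = -95299/31521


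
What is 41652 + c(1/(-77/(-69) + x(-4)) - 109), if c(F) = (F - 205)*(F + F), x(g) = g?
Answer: 4371854452/39601 ≈ 1.1040e+5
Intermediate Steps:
c(F) = 2*F*(-205 + F) (c(F) = (-205 + F)*(2*F) = 2*F*(-205 + F))
41652 + c(1/(-77/(-69) + x(-4)) - 109) = 41652 + 2*(1/(-77/(-69) - 4) - 109)*(-205 + (1/(-77/(-69) - 4) - 109)) = 41652 + 2*(1/(-77*(-1/69) - 4) - 109)*(-205 + (1/(-77*(-1/69) - 4) - 109)) = 41652 + 2*(1/(77/69 - 4) - 109)*(-205 + (1/(77/69 - 4) - 109)) = 41652 + 2*(1/(-199/69) - 109)*(-205 + (1/(-199/69) - 109)) = 41652 + 2*(-69/199 - 109)*(-205 + (-69/199 - 109)) = 41652 + 2*(-21760/199)*(-205 - 21760/199) = 41652 + 2*(-21760/199)*(-62555/199) = 41652 + 2722393600/39601 = 4371854452/39601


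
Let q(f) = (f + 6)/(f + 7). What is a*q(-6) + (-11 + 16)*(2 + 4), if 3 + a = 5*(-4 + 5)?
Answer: 30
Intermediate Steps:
q(f) = (6 + f)/(7 + f)
a = 2 (a = -3 + 5*(-4 + 5) = -3 + 5*1 = -3 + 5 = 2)
a*q(-6) + (-11 + 16)*(2 + 4) = 2*((6 - 6)/(7 - 6)) + (-11 + 16)*(2 + 4) = 2*(0/1) + 5*6 = 2*(1*0) + 30 = 2*0 + 30 = 0 + 30 = 30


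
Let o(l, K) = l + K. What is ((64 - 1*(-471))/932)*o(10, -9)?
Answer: 535/932 ≈ 0.57403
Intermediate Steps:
o(l, K) = K + l
((64 - 1*(-471))/932)*o(10, -9) = ((64 - 1*(-471))/932)*(-9 + 10) = ((64 + 471)*(1/932))*1 = (535*(1/932))*1 = (535/932)*1 = 535/932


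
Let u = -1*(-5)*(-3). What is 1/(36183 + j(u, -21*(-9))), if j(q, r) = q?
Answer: 1/36168 ≈ 2.7649e-5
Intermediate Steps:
u = -15 (u = 5*(-3) = -15)
1/(36183 + j(u, -21*(-9))) = 1/(36183 - 15) = 1/36168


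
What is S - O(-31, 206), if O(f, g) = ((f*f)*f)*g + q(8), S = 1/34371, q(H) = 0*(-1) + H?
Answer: 210932695999/34371 ≈ 6.1369e+6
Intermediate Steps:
q(H) = H (q(H) = 0 + H = H)
S = 1/34371 ≈ 2.9094e-5
O(f, g) = 8 + g*f³ (O(f, g) = ((f*f)*f)*g + 8 = (f²*f)*g + 8 = f³*g + 8 = g*f³ + 8 = 8 + g*f³)
S - O(-31, 206) = 1/34371 - (8 + 206*(-31)³) = 1/34371 - (8 + 206*(-29791)) = 1/34371 - (8 - 6136946) = 1/34371 - 1*(-6136938) = 1/34371 + 6136938 = 210932695999/34371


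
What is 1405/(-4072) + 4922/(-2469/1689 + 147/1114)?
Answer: -12571394337593/3396296392 ≈ -3701.5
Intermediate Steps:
1405/(-4072) + 4922/(-2469/1689 + 147/1114) = 1405*(-1/4072) + 4922/(-2469*1/1689 + 147*(1/1114)) = -1405/4072 + 4922/(-823/563 + 147/1114) = -1405/4072 + 4922/(-834061/627182) = -1405/4072 + 4922*(-627182/834061) = -1405/4072 - 3086989804/834061 = -12571394337593/3396296392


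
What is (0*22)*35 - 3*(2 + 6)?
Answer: -24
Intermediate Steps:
(0*22)*35 - 3*(2 + 6) = 0*35 - 3*8 = 0 - 24 = -24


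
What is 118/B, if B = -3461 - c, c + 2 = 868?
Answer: -118/4327 ≈ -0.027271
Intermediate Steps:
c = 866 (c = -2 + 868 = 866)
B = -4327 (B = -3461 - 1*866 = -3461 - 866 = -4327)
118/B = 118/(-4327) = -1/4327*118 = -118/4327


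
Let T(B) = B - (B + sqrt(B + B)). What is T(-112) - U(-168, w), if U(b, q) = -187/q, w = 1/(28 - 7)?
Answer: 3927 - 4*I*sqrt(14) ≈ 3927.0 - 14.967*I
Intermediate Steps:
w = 1/21 ≈ 0.047619
T(B) = -sqrt(2)*sqrt(B) (T(B) = B - (B + sqrt(2*B)) = B - (B + sqrt(2)*sqrt(B)) = B + (-B - sqrt(2)*sqrt(B)) = -sqrt(2)*sqrt(B))
T(-112) - U(-168, w) = -sqrt(2)*sqrt(-112) - (-187)/1/21 = -sqrt(2)*4*I*sqrt(7) - (-187)*21 = -4*I*sqrt(14) - 1*(-3927) = -4*I*sqrt(14) + 3927 = 3927 - 4*I*sqrt(14)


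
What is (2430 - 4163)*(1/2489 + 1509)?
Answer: -6508978166/2489 ≈ -2.6151e+6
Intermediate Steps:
(2430 - 4163)*(1/2489 + 1509) = -1733*(1/2489 + 1509) = -1733*3755902/2489 = -6508978166/2489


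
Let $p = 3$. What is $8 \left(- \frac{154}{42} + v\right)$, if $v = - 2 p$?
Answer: $- \frac{232}{3} \approx -77.333$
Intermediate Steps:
$v = -6$ ($v = \left(-2\right) 3 = -6$)
$8 \left(- \frac{154}{42} + v\right) = 8 \left(- \frac{154}{42} - 6\right) = 8 \left(\left(-154\right) \frac{1}{42} - 6\right) = 8 \left(- \frac{11}{3} - 6\right) = 8 \left(- \frac{29}{3}\right) = - \frac{232}{3}$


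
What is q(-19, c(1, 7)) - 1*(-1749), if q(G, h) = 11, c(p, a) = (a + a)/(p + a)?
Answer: 1760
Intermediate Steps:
c(p, a) = 2*a/(a + p) (c(p, a) = (2*a)/(a + p) = 2*a/(a + p))
q(-19, c(1, 7)) - 1*(-1749) = 11 - 1*(-1749) = 11 + 1749 = 1760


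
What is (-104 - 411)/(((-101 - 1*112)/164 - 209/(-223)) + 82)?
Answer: -18834580/2985681 ≈ -6.3083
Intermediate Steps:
(-104 - 411)/(((-101 - 1*112)/164 - 209/(-223)) + 82) = -515/(((-101 - 112)*(1/164) - 209*(-1/223)) + 82) = -515/((-213*1/164 + 209/223) + 82) = -515/((-213/164 + 209/223) + 82) = -515/(-13223/36572 + 82) = -515/2985681/36572 = -515*36572/2985681 = -18834580/2985681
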